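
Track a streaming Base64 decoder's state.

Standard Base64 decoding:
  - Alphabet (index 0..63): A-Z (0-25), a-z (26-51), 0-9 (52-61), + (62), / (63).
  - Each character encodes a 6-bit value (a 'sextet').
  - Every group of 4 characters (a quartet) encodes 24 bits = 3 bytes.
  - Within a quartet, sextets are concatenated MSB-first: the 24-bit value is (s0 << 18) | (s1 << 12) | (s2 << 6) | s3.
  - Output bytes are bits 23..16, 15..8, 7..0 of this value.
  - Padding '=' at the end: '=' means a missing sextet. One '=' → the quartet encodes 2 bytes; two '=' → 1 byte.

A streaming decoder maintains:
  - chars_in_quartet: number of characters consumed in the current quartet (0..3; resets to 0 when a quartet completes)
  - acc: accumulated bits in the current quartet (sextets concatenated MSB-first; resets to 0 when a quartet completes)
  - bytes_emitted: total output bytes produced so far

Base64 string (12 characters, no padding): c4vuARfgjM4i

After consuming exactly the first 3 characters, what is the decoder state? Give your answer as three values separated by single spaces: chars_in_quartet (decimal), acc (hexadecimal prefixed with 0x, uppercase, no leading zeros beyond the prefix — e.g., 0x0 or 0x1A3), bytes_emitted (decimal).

After char 0 ('c'=28): chars_in_quartet=1 acc=0x1C bytes_emitted=0
After char 1 ('4'=56): chars_in_quartet=2 acc=0x738 bytes_emitted=0
After char 2 ('v'=47): chars_in_quartet=3 acc=0x1CE2F bytes_emitted=0

Answer: 3 0x1CE2F 0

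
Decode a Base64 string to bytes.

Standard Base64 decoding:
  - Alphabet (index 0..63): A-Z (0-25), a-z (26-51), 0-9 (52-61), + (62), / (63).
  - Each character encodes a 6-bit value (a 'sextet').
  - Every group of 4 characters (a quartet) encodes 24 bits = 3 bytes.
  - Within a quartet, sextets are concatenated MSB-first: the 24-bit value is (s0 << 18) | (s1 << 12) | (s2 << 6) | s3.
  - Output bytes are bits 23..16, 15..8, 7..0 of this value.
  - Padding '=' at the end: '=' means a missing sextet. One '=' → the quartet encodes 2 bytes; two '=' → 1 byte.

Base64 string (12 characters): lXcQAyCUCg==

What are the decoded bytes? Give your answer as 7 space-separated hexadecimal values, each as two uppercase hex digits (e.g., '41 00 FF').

Answer: 95 77 10 03 20 94 0A

Derivation:
After char 0 ('l'=37): chars_in_quartet=1 acc=0x25 bytes_emitted=0
After char 1 ('X'=23): chars_in_quartet=2 acc=0x957 bytes_emitted=0
After char 2 ('c'=28): chars_in_quartet=3 acc=0x255DC bytes_emitted=0
After char 3 ('Q'=16): chars_in_quartet=4 acc=0x957710 -> emit 95 77 10, reset; bytes_emitted=3
After char 4 ('A'=0): chars_in_quartet=1 acc=0x0 bytes_emitted=3
After char 5 ('y'=50): chars_in_quartet=2 acc=0x32 bytes_emitted=3
After char 6 ('C'=2): chars_in_quartet=3 acc=0xC82 bytes_emitted=3
After char 7 ('U'=20): chars_in_quartet=4 acc=0x32094 -> emit 03 20 94, reset; bytes_emitted=6
After char 8 ('C'=2): chars_in_quartet=1 acc=0x2 bytes_emitted=6
After char 9 ('g'=32): chars_in_quartet=2 acc=0xA0 bytes_emitted=6
Padding '==': partial quartet acc=0xA0 -> emit 0A; bytes_emitted=7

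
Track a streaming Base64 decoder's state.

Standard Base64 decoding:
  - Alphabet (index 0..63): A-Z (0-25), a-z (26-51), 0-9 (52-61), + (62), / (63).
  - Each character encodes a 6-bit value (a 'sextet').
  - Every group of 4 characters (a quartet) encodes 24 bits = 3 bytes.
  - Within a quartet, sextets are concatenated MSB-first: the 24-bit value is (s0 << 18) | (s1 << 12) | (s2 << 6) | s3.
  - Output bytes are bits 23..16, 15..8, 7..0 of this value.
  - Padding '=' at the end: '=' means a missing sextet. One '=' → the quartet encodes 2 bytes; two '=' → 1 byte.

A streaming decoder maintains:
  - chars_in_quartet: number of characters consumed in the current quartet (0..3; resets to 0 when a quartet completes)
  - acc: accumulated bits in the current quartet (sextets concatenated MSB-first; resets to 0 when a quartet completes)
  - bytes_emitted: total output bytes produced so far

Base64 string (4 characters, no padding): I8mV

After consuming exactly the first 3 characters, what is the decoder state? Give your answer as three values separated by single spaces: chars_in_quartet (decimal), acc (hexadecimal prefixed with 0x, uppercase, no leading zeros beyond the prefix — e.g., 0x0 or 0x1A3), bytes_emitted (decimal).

After char 0 ('I'=8): chars_in_quartet=1 acc=0x8 bytes_emitted=0
After char 1 ('8'=60): chars_in_quartet=2 acc=0x23C bytes_emitted=0
After char 2 ('m'=38): chars_in_quartet=3 acc=0x8F26 bytes_emitted=0

Answer: 3 0x8F26 0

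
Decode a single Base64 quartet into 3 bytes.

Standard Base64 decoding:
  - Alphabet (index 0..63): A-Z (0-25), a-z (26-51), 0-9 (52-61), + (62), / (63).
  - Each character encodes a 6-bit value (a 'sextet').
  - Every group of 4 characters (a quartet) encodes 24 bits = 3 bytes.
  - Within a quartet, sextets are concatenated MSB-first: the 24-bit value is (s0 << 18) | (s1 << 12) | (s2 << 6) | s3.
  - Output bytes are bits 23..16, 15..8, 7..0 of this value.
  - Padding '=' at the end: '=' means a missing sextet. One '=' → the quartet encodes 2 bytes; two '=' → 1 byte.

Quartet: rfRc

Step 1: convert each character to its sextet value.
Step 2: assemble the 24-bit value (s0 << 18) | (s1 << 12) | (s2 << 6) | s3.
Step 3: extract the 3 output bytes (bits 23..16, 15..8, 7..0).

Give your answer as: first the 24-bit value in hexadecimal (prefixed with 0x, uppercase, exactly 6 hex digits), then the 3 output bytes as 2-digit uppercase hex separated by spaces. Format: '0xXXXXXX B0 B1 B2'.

Sextets: r=43, f=31, R=17, c=28
24-bit: (43<<18) | (31<<12) | (17<<6) | 28
      = 0xAC0000 | 0x01F000 | 0x000440 | 0x00001C
      = 0xADF45C
Bytes: (v>>16)&0xFF=AD, (v>>8)&0xFF=F4, v&0xFF=5C

Answer: 0xADF45C AD F4 5C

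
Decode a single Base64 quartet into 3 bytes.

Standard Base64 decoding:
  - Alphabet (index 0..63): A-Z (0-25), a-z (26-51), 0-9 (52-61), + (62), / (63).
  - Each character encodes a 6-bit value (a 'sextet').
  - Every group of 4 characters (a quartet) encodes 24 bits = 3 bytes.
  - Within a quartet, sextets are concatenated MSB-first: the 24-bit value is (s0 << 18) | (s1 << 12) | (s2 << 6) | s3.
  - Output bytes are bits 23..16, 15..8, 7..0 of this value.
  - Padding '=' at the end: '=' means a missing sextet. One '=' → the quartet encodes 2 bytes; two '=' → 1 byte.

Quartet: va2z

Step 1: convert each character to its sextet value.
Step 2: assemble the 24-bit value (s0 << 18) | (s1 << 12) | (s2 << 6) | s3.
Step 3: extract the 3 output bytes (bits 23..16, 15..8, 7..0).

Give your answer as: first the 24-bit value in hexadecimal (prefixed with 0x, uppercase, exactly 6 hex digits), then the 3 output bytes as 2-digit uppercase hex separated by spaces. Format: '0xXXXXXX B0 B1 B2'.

Answer: 0xBDADB3 BD AD B3

Derivation:
Sextets: v=47, a=26, 2=54, z=51
24-bit: (47<<18) | (26<<12) | (54<<6) | 51
      = 0xBC0000 | 0x01A000 | 0x000D80 | 0x000033
      = 0xBDADB3
Bytes: (v>>16)&0xFF=BD, (v>>8)&0xFF=AD, v&0xFF=B3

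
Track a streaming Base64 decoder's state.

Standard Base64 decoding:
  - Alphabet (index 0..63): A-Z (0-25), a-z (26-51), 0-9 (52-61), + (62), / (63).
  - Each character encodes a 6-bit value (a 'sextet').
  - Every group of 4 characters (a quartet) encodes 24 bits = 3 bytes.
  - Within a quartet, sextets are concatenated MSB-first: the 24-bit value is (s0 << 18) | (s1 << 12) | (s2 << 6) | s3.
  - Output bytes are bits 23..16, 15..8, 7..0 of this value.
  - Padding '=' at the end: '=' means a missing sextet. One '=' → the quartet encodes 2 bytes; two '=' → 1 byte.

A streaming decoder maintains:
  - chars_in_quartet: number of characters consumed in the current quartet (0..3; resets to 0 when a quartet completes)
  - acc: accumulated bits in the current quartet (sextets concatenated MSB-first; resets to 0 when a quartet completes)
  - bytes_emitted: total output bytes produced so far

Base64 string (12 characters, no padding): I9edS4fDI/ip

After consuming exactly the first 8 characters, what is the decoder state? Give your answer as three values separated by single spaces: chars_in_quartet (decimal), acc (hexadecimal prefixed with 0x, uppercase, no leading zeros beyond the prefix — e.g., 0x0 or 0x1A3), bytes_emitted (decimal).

Answer: 0 0x0 6

Derivation:
After char 0 ('I'=8): chars_in_quartet=1 acc=0x8 bytes_emitted=0
After char 1 ('9'=61): chars_in_quartet=2 acc=0x23D bytes_emitted=0
After char 2 ('e'=30): chars_in_quartet=3 acc=0x8F5E bytes_emitted=0
After char 3 ('d'=29): chars_in_quartet=4 acc=0x23D79D -> emit 23 D7 9D, reset; bytes_emitted=3
After char 4 ('S'=18): chars_in_quartet=1 acc=0x12 bytes_emitted=3
After char 5 ('4'=56): chars_in_quartet=2 acc=0x4B8 bytes_emitted=3
After char 6 ('f'=31): chars_in_quartet=3 acc=0x12E1F bytes_emitted=3
After char 7 ('D'=3): chars_in_quartet=4 acc=0x4B87C3 -> emit 4B 87 C3, reset; bytes_emitted=6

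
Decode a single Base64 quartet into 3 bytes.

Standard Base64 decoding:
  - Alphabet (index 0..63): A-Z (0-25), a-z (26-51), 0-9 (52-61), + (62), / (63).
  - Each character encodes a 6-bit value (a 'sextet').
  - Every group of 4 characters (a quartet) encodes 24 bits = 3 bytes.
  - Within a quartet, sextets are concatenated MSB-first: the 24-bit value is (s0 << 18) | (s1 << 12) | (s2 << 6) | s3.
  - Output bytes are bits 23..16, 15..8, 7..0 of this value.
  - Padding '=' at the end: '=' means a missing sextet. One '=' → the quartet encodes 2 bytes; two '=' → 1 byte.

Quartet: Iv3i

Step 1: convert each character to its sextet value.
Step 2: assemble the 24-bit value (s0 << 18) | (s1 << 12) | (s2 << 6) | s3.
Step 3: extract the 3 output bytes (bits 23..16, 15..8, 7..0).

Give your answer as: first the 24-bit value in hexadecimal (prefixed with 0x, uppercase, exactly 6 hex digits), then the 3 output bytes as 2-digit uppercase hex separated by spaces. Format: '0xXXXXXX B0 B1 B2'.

Sextets: I=8, v=47, 3=55, i=34
24-bit: (8<<18) | (47<<12) | (55<<6) | 34
      = 0x200000 | 0x02F000 | 0x000DC0 | 0x000022
      = 0x22FDE2
Bytes: (v>>16)&0xFF=22, (v>>8)&0xFF=FD, v&0xFF=E2

Answer: 0x22FDE2 22 FD E2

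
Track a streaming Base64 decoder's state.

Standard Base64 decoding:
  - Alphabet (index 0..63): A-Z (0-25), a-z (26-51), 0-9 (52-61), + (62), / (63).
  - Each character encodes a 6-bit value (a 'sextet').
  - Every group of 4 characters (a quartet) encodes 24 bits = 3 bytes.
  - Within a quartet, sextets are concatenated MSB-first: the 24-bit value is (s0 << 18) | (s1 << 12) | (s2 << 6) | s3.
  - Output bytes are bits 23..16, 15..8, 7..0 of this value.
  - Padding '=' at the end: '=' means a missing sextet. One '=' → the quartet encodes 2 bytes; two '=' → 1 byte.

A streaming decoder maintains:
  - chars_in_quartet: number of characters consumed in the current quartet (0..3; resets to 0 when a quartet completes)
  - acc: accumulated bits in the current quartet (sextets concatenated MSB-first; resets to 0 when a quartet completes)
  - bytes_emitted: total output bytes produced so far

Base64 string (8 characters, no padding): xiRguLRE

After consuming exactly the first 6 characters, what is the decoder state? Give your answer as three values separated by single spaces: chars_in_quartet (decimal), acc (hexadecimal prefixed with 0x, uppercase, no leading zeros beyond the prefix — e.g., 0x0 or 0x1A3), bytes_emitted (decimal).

After char 0 ('x'=49): chars_in_quartet=1 acc=0x31 bytes_emitted=0
After char 1 ('i'=34): chars_in_quartet=2 acc=0xC62 bytes_emitted=0
After char 2 ('R'=17): chars_in_quartet=3 acc=0x31891 bytes_emitted=0
After char 3 ('g'=32): chars_in_quartet=4 acc=0xC62460 -> emit C6 24 60, reset; bytes_emitted=3
After char 4 ('u'=46): chars_in_quartet=1 acc=0x2E bytes_emitted=3
After char 5 ('L'=11): chars_in_quartet=2 acc=0xB8B bytes_emitted=3

Answer: 2 0xB8B 3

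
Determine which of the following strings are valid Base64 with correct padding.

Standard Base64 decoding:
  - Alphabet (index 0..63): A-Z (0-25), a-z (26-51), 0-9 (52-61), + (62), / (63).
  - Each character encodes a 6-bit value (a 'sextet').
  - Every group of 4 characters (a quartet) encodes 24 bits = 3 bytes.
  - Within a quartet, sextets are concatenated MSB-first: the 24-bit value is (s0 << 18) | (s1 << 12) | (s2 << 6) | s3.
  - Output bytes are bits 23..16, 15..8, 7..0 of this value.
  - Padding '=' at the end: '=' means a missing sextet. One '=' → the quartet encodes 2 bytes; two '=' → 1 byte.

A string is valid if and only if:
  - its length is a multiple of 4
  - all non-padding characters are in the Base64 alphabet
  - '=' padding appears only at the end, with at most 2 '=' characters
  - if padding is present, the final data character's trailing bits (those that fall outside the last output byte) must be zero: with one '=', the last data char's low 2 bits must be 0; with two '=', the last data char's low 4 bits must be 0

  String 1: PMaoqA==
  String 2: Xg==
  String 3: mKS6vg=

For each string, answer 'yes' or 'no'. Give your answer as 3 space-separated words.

String 1: 'PMaoqA==' → valid
String 2: 'Xg==' → valid
String 3: 'mKS6vg=' → invalid (len=7 not mult of 4)

Answer: yes yes no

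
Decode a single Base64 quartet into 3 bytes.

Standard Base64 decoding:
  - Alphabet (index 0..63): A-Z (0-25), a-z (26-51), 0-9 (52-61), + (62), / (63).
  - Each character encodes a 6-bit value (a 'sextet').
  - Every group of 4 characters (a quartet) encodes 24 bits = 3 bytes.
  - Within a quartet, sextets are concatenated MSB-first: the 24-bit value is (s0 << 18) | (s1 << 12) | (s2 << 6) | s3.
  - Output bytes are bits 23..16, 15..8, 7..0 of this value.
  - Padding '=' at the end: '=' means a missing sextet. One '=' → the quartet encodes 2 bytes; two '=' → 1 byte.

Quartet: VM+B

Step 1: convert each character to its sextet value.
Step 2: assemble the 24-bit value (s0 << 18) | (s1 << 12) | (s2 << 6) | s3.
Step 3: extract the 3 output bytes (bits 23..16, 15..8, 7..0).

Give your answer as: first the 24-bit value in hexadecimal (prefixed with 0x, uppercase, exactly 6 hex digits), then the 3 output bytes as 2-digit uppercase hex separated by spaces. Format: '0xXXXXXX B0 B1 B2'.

Answer: 0x54CF81 54 CF 81

Derivation:
Sextets: V=21, M=12, +=62, B=1
24-bit: (21<<18) | (12<<12) | (62<<6) | 1
      = 0x540000 | 0x00C000 | 0x000F80 | 0x000001
      = 0x54CF81
Bytes: (v>>16)&0xFF=54, (v>>8)&0xFF=CF, v&0xFF=81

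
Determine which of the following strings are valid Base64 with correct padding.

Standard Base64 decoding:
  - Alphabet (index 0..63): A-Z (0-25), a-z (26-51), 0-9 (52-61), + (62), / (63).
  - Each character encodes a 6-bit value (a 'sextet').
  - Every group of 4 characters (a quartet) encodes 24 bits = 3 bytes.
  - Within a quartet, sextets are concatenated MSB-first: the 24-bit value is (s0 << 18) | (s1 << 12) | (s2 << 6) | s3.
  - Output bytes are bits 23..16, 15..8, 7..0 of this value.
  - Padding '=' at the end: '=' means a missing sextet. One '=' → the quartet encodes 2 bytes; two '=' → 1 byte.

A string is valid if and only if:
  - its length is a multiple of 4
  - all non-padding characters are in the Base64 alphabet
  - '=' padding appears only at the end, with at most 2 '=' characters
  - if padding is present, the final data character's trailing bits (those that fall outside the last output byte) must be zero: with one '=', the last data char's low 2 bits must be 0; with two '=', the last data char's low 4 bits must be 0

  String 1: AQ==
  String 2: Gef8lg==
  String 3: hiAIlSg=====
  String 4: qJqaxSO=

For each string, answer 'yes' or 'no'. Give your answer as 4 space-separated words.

Answer: yes yes no no

Derivation:
String 1: 'AQ==' → valid
String 2: 'Gef8lg==' → valid
String 3: 'hiAIlSg=====' → invalid (5 pad chars (max 2))
String 4: 'qJqaxSO=' → invalid (bad trailing bits)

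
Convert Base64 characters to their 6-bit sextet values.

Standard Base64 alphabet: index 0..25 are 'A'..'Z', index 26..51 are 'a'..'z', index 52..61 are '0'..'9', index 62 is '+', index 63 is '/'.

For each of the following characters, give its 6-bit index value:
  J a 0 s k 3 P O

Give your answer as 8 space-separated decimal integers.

Answer: 9 26 52 44 36 55 15 14

Derivation:
'J': A..Z range, ord('J') − ord('A') = 9
'a': a..z range, 26 + ord('a') − ord('a') = 26
'0': 0..9 range, 52 + ord('0') − ord('0') = 52
's': a..z range, 26 + ord('s') − ord('a') = 44
'k': a..z range, 26 + ord('k') − ord('a') = 36
'3': 0..9 range, 52 + ord('3') − ord('0') = 55
'P': A..Z range, ord('P') − ord('A') = 15
'O': A..Z range, ord('O') − ord('A') = 14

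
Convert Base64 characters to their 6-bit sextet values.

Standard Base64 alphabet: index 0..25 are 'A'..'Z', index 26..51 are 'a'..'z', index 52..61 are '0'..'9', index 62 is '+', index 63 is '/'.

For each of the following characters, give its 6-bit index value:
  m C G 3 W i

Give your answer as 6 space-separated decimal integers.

Answer: 38 2 6 55 22 34

Derivation:
'm': a..z range, 26 + ord('m') − ord('a') = 38
'C': A..Z range, ord('C') − ord('A') = 2
'G': A..Z range, ord('G') − ord('A') = 6
'3': 0..9 range, 52 + ord('3') − ord('0') = 55
'W': A..Z range, ord('W') − ord('A') = 22
'i': a..z range, 26 + ord('i') − ord('a') = 34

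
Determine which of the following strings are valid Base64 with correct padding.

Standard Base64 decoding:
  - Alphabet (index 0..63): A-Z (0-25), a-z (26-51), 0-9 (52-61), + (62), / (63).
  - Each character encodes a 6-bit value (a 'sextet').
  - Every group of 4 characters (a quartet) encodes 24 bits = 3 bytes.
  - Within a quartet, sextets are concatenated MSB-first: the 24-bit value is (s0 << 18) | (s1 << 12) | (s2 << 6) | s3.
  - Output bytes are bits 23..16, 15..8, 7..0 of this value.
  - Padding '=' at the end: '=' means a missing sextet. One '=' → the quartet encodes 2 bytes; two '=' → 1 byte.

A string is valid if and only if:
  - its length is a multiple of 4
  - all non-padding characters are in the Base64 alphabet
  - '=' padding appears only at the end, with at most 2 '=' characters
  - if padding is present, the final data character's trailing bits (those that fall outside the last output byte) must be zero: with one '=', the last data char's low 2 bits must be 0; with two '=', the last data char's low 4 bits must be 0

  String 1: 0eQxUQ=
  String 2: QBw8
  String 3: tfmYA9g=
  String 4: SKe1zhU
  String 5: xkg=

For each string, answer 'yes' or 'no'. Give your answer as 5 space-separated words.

String 1: '0eQxUQ=' → invalid (len=7 not mult of 4)
String 2: 'QBw8' → valid
String 3: 'tfmYA9g=' → valid
String 4: 'SKe1zhU' → invalid (len=7 not mult of 4)
String 5: 'xkg=' → valid

Answer: no yes yes no yes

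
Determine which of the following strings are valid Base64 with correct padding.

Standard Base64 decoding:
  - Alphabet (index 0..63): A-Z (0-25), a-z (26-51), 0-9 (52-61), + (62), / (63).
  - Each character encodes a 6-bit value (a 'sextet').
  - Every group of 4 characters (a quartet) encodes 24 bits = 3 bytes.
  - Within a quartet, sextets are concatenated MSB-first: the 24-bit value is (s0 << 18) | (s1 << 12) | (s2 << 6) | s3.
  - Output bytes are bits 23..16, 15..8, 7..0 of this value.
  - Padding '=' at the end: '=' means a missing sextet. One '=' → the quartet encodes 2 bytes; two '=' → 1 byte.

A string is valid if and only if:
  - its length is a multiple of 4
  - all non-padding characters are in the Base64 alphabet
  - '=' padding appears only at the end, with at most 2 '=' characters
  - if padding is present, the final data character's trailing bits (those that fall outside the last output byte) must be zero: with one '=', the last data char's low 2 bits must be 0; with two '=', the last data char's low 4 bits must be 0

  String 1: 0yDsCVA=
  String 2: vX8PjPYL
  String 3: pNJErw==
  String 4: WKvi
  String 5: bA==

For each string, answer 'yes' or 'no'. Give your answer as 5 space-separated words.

Answer: yes yes yes yes yes

Derivation:
String 1: '0yDsCVA=' → valid
String 2: 'vX8PjPYL' → valid
String 3: 'pNJErw==' → valid
String 4: 'WKvi' → valid
String 5: 'bA==' → valid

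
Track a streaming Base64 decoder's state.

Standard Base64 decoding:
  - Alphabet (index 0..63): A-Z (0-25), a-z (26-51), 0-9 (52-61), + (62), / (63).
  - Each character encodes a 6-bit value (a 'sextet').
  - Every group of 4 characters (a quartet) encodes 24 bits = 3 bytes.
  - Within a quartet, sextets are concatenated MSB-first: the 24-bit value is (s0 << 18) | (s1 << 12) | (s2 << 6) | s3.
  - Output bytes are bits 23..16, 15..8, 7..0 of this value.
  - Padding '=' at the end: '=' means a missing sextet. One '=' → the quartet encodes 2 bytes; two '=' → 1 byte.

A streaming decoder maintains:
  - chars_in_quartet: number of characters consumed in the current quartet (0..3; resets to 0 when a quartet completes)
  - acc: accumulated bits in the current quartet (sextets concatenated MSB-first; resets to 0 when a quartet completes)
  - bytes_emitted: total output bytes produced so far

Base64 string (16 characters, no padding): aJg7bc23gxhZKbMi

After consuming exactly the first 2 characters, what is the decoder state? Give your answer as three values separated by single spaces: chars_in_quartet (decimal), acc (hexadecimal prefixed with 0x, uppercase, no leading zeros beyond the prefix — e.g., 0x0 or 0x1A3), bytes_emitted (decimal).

After char 0 ('a'=26): chars_in_quartet=1 acc=0x1A bytes_emitted=0
After char 1 ('J'=9): chars_in_quartet=2 acc=0x689 bytes_emitted=0

Answer: 2 0x689 0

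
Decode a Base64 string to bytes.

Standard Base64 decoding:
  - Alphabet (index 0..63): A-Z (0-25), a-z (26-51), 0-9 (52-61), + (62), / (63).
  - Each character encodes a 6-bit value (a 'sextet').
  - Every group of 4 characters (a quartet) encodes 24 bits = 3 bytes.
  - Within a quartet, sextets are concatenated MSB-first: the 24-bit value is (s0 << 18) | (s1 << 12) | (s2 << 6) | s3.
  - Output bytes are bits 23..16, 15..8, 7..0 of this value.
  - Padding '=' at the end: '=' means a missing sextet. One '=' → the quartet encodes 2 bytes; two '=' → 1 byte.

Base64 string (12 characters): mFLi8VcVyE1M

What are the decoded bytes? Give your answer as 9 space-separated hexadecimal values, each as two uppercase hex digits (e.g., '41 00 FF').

Answer: 98 52 E2 F1 57 15 C8 4D 4C

Derivation:
After char 0 ('m'=38): chars_in_quartet=1 acc=0x26 bytes_emitted=0
After char 1 ('F'=5): chars_in_quartet=2 acc=0x985 bytes_emitted=0
After char 2 ('L'=11): chars_in_quartet=3 acc=0x2614B bytes_emitted=0
After char 3 ('i'=34): chars_in_quartet=4 acc=0x9852E2 -> emit 98 52 E2, reset; bytes_emitted=3
After char 4 ('8'=60): chars_in_quartet=1 acc=0x3C bytes_emitted=3
After char 5 ('V'=21): chars_in_quartet=2 acc=0xF15 bytes_emitted=3
After char 6 ('c'=28): chars_in_quartet=3 acc=0x3C55C bytes_emitted=3
After char 7 ('V'=21): chars_in_quartet=4 acc=0xF15715 -> emit F1 57 15, reset; bytes_emitted=6
After char 8 ('y'=50): chars_in_quartet=1 acc=0x32 bytes_emitted=6
After char 9 ('E'=4): chars_in_quartet=2 acc=0xC84 bytes_emitted=6
After char 10 ('1'=53): chars_in_quartet=3 acc=0x32135 bytes_emitted=6
After char 11 ('M'=12): chars_in_quartet=4 acc=0xC84D4C -> emit C8 4D 4C, reset; bytes_emitted=9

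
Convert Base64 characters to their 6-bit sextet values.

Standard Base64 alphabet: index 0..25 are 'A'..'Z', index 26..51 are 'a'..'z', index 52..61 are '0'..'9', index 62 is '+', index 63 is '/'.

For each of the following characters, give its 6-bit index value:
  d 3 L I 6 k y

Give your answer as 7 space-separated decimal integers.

Answer: 29 55 11 8 58 36 50

Derivation:
'd': a..z range, 26 + ord('d') − ord('a') = 29
'3': 0..9 range, 52 + ord('3') − ord('0') = 55
'L': A..Z range, ord('L') − ord('A') = 11
'I': A..Z range, ord('I') − ord('A') = 8
'6': 0..9 range, 52 + ord('6') − ord('0') = 58
'k': a..z range, 26 + ord('k') − ord('a') = 36
'y': a..z range, 26 + ord('y') − ord('a') = 50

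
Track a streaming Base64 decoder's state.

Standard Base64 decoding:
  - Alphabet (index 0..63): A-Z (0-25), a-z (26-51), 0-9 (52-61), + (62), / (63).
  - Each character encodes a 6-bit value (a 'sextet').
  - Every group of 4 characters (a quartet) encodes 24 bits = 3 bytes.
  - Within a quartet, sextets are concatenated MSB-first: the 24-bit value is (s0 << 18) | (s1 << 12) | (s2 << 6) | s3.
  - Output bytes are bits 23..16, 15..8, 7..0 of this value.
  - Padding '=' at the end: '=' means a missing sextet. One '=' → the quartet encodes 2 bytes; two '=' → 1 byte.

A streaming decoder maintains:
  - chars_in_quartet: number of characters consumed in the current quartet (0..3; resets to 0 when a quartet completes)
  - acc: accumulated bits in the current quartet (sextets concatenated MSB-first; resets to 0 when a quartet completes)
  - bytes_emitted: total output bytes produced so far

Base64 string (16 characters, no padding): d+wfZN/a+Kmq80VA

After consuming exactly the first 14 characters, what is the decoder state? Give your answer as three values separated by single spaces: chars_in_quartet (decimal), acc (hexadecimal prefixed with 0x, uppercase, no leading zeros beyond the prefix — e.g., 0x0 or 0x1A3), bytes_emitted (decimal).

Answer: 2 0xF34 9

Derivation:
After char 0 ('d'=29): chars_in_quartet=1 acc=0x1D bytes_emitted=0
After char 1 ('+'=62): chars_in_quartet=2 acc=0x77E bytes_emitted=0
After char 2 ('w'=48): chars_in_quartet=3 acc=0x1DFB0 bytes_emitted=0
After char 3 ('f'=31): chars_in_quartet=4 acc=0x77EC1F -> emit 77 EC 1F, reset; bytes_emitted=3
After char 4 ('Z'=25): chars_in_quartet=1 acc=0x19 bytes_emitted=3
After char 5 ('N'=13): chars_in_quartet=2 acc=0x64D bytes_emitted=3
After char 6 ('/'=63): chars_in_quartet=3 acc=0x1937F bytes_emitted=3
After char 7 ('a'=26): chars_in_quartet=4 acc=0x64DFDA -> emit 64 DF DA, reset; bytes_emitted=6
After char 8 ('+'=62): chars_in_quartet=1 acc=0x3E bytes_emitted=6
After char 9 ('K'=10): chars_in_quartet=2 acc=0xF8A bytes_emitted=6
After char 10 ('m'=38): chars_in_quartet=3 acc=0x3E2A6 bytes_emitted=6
After char 11 ('q'=42): chars_in_quartet=4 acc=0xF8A9AA -> emit F8 A9 AA, reset; bytes_emitted=9
After char 12 ('8'=60): chars_in_quartet=1 acc=0x3C bytes_emitted=9
After char 13 ('0'=52): chars_in_quartet=2 acc=0xF34 bytes_emitted=9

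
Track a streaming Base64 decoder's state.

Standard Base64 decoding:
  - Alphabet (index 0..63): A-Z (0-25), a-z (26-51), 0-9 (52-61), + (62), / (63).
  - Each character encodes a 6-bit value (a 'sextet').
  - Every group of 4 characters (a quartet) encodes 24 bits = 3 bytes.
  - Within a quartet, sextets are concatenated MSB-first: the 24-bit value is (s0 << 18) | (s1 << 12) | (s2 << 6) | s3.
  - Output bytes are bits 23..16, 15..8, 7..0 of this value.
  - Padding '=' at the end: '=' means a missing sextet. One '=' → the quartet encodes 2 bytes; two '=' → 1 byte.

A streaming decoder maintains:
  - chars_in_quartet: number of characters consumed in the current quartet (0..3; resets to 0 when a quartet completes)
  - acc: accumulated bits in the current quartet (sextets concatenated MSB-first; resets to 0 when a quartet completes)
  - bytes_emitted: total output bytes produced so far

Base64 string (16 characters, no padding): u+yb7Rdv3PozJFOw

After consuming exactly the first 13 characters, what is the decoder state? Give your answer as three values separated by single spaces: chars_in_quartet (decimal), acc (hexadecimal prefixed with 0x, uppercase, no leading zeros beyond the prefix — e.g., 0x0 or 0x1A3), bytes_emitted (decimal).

Answer: 1 0x9 9

Derivation:
After char 0 ('u'=46): chars_in_quartet=1 acc=0x2E bytes_emitted=0
After char 1 ('+'=62): chars_in_quartet=2 acc=0xBBE bytes_emitted=0
After char 2 ('y'=50): chars_in_quartet=3 acc=0x2EFB2 bytes_emitted=0
After char 3 ('b'=27): chars_in_quartet=4 acc=0xBBEC9B -> emit BB EC 9B, reset; bytes_emitted=3
After char 4 ('7'=59): chars_in_quartet=1 acc=0x3B bytes_emitted=3
After char 5 ('R'=17): chars_in_quartet=2 acc=0xED1 bytes_emitted=3
After char 6 ('d'=29): chars_in_quartet=3 acc=0x3B45D bytes_emitted=3
After char 7 ('v'=47): chars_in_quartet=4 acc=0xED176F -> emit ED 17 6F, reset; bytes_emitted=6
After char 8 ('3'=55): chars_in_quartet=1 acc=0x37 bytes_emitted=6
After char 9 ('P'=15): chars_in_quartet=2 acc=0xDCF bytes_emitted=6
After char 10 ('o'=40): chars_in_quartet=3 acc=0x373E8 bytes_emitted=6
After char 11 ('z'=51): chars_in_quartet=4 acc=0xDCFA33 -> emit DC FA 33, reset; bytes_emitted=9
After char 12 ('J'=9): chars_in_quartet=1 acc=0x9 bytes_emitted=9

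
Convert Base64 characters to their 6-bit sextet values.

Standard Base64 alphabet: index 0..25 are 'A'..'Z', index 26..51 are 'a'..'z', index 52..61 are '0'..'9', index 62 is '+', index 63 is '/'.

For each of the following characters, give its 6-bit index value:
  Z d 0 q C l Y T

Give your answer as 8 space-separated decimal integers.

Answer: 25 29 52 42 2 37 24 19

Derivation:
'Z': A..Z range, ord('Z') − ord('A') = 25
'd': a..z range, 26 + ord('d') − ord('a') = 29
'0': 0..9 range, 52 + ord('0') − ord('0') = 52
'q': a..z range, 26 + ord('q') − ord('a') = 42
'C': A..Z range, ord('C') − ord('A') = 2
'l': a..z range, 26 + ord('l') − ord('a') = 37
'Y': A..Z range, ord('Y') − ord('A') = 24
'T': A..Z range, ord('T') − ord('A') = 19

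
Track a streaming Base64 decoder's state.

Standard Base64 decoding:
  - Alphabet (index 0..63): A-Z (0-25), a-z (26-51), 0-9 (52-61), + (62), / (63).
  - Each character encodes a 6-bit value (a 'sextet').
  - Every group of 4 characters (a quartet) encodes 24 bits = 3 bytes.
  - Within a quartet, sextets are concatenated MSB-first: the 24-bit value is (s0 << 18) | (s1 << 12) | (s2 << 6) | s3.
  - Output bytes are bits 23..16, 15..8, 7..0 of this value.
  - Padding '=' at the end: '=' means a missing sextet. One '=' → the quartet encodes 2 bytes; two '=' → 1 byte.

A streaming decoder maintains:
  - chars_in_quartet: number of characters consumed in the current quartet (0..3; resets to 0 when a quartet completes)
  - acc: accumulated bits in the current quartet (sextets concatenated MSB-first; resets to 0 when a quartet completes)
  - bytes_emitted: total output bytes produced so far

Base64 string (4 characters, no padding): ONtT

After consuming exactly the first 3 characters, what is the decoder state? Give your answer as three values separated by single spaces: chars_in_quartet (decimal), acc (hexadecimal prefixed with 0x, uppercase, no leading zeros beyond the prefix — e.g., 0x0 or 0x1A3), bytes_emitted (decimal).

After char 0 ('O'=14): chars_in_quartet=1 acc=0xE bytes_emitted=0
After char 1 ('N'=13): chars_in_quartet=2 acc=0x38D bytes_emitted=0
After char 2 ('t'=45): chars_in_quartet=3 acc=0xE36D bytes_emitted=0

Answer: 3 0xE36D 0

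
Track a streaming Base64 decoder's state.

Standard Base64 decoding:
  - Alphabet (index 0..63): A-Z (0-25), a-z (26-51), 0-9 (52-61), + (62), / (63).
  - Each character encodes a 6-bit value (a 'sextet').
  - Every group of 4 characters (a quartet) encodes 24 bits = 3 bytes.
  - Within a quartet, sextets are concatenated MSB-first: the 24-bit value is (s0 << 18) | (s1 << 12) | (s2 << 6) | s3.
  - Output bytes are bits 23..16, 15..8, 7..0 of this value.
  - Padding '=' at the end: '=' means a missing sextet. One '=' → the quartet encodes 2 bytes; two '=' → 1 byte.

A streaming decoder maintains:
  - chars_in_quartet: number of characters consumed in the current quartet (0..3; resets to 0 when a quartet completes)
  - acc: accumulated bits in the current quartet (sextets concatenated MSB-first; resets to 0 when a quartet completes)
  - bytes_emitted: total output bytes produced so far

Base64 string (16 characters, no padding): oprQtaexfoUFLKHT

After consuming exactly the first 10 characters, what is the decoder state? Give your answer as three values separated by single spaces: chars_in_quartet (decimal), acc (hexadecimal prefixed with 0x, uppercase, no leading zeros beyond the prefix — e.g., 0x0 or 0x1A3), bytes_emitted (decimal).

After char 0 ('o'=40): chars_in_quartet=1 acc=0x28 bytes_emitted=0
After char 1 ('p'=41): chars_in_quartet=2 acc=0xA29 bytes_emitted=0
After char 2 ('r'=43): chars_in_quartet=3 acc=0x28A6B bytes_emitted=0
After char 3 ('Q'=16): chars_in_quartet=4 acc=0xA29AD0 -> emit A2 9A D0, reset; bytes_emitted=3
After char 4 ('t'=45): chars_in_quartet=1 acc=0x2D bytes_emitted=3
After char 5 ('a'=26): chars_in_quartet=2 acc=0xB5A bytes_emitted=3
After char 6 ('e'=30): chars_in_quartet=3 acc=0x2D69E bytes_emitted=3
After char 7 ('x'=49): chars_in_quartet=4 acc=0xB5A7B1 -> emit B5 A7 B1, reset; bytes_emitted=6
After char 8 ('f'=31): chars_in_quartet=1 acc=0x1F bytes_emitted=6
After char 9 ('o'=40): chars_in_quartet=2 acc=0x7E8 bytes_emitted=6

Answer: 2 0x7E8 6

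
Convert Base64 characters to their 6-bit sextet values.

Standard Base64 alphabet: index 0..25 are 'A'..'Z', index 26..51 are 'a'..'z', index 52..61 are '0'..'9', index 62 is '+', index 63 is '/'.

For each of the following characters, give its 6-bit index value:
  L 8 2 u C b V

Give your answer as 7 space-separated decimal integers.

Answer: 11 60 54 46 2 27 21

Derivation:
'L': A..Z range, ord('L') − ord('A') = 11
'8': 0..9 range, 52 + ord('8') − ord('0') = 60
'2': 0..9 range, 52 + ord('2') − ord('0') = 54
'u': a..z range, 26 + ord('u') − ord('a') = 46
'C': A..Z range, ord('C') − ord('A') = 2
'b': a..z range, 26 + ord('b') − ord('a') = 27
'V': A..Z range, ord('V') − ord('A') = 21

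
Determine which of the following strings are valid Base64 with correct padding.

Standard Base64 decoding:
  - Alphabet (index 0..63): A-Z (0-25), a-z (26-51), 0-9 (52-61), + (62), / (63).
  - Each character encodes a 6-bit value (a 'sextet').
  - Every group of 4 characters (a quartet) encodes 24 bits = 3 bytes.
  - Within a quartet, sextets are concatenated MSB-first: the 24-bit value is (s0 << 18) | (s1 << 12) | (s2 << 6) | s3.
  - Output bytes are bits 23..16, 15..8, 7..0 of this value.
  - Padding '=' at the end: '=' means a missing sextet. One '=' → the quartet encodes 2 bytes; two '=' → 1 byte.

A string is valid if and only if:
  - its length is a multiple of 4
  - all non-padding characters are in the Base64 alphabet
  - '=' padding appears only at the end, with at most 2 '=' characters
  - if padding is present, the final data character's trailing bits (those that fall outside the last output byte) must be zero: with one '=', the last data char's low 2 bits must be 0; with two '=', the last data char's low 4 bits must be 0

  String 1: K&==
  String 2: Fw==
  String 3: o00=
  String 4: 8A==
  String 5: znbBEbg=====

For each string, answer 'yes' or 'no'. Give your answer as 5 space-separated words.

Answer: no yes yes yes no

Derivation:
String 1: 'K&==' → invalid (bad char(s): ['&'])
String 2: 'Fw==' → valid
String 3: 'o00=' → valid
String 4: '8A==' → valid
String 5: 'znbBEbg=====' → invalid (5 pad chars (max 2))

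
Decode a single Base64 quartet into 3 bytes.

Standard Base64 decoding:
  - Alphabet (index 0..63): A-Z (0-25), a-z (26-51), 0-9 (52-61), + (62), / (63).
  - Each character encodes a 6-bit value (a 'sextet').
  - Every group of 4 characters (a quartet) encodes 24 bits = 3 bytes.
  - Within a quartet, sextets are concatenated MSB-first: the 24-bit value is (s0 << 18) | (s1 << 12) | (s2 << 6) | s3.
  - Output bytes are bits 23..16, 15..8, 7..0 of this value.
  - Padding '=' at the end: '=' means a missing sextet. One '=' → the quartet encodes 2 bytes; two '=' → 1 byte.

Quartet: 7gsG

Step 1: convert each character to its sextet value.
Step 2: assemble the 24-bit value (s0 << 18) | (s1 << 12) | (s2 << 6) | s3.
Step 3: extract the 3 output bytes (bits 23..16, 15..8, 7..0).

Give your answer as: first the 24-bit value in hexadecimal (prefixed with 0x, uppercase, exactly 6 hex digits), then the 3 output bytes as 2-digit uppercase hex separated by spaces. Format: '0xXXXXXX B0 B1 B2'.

Answer: 0xEE0B06 EE 0B 06

Derivation:
Sextets: 7=59, g=32, s=44, G=6
24-bit: (59<<18) | (32<<12) | (44<<6) | 6
      = 0xEC0000 | 0x020000 | 0x000B00 | 0x000006
      = 0xEE0B06
Bytes: (v>>16)&0xFF=EE, (v>>8)&0xFF=0B, v&0xFF=06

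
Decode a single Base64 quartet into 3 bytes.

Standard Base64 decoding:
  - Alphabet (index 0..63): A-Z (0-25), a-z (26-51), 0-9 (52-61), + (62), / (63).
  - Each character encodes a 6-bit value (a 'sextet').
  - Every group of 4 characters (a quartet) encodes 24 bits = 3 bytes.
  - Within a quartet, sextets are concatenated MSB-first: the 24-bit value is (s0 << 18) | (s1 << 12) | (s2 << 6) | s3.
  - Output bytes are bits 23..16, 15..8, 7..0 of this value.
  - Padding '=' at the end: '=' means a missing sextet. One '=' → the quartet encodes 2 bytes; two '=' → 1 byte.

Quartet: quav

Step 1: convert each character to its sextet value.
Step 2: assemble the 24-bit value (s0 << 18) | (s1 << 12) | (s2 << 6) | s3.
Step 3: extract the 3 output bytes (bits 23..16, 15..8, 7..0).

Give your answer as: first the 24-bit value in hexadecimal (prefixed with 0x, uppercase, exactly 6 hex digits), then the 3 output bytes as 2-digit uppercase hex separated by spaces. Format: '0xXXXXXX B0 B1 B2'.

Sextets: q=42, u=46, a=26, v=47
24-bit: (42<<18) | (46<<12) | (26<<6) | 47
      = 0xA80000 | 0x02E000 | 0x000680 | 0x00002F
      = 0xAAE6AF
Bytes: (v>>16)&0xFF=AA, (v>>8)&0xFF=E6, v&0xFF=AF

Answer: 0xAAE6AF AA E6 AF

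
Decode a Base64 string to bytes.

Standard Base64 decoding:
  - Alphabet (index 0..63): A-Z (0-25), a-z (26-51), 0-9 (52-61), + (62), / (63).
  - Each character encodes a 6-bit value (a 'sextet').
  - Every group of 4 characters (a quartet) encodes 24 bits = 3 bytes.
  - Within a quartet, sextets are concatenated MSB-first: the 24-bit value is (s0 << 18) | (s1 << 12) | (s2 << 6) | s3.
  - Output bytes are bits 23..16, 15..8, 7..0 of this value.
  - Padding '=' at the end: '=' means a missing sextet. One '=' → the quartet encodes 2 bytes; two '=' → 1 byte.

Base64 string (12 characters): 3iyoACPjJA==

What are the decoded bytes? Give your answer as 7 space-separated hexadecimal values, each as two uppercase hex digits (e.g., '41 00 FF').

Answer: DE 2C A8 00 23 E3 24

Derivation:
After char 0 ('3'=55): chars_in_quartet=1 acc=0x37 bytes_emitted=0
After char 1 ('i'=34): chars_in_quartet=2 acc=0xDE2 bytes_emitted=0
After char 2 ('y'=50): chars_in_quartet=3 acc=0x378B2 bytes_emitted=0
After char 3 ('o'=40): chars_in_quartet=4 acc=0xDE2CA8 -> emit DE 2C A8, reset; bytes_emitted=3
After char 4 ('A'=0): chars_in_quartet=1 acc=0x0 bytes_emitted=3
After char 5 ('C'=2): chars_in_quartet=2 acc=0x2 bytes_emitted=3
After char 6 ('P'=15): chars_in_quartet=3 acc=0x8F bytes_emitted=3
After char 7 ('j'=35): chars_in_quartet=4 acc=0x23E3 -> emit 00 23 E3, reset; bytes_emitted=6
After char 8 ('J'=9): chars_in_quartet=1 acc=0x9 bytes_emitted=6
After char 9 ('A'=0): chars_in_quartet=2 acc=0x240 bytes_emitted=6
Padding '==': partial quartet acc=0x240 -> emit 24; bytes_emitted=7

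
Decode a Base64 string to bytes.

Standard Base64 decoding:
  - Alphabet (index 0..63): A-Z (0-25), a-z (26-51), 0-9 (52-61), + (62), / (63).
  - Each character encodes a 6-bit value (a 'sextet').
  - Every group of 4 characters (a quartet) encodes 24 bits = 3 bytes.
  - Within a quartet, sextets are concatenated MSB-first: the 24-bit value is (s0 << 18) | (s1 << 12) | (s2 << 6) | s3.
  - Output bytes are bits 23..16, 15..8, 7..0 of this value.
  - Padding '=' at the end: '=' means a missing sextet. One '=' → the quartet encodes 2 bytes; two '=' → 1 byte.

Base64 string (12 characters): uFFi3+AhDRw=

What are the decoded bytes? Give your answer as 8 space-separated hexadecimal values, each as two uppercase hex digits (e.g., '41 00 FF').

After char 0 ('u'=46): chars_in_quartet=1 acc=0x2E bytes_emitted=0
After char 1 ('F'=5): chars_in_quartet=2 acc=0xB85 bytes_emitted=0
After char 2 ('F'=5): chars_in_quartet=3 acc=0x2E145 bytes_emitted=0
After char 3 ('i'=34): chars_in_quartet=4 acc=0xB85162 -> emit B8 51 62, reset; bytes_emitted=3
After char 4 ('3'=55): chars_in_quartet=1 acc=0x37 bytes_emitted=3
After char 5 ('+'=62): chars_in_quartet=2 acc=0xDFE bytes_emitted=3
After char 6 ('A'=0): chars_in_quartet=3 acc=0x37F80 bytes_emitted=3
After char 7 ('h'=33): chars_in_quartet=4 acc=0xDFE021 -> emit DF E0 21, reset; bytes_emitted=6
After char 8 ('D'=3): chars_in_quartet=1 acc=0x3 bytes_emitted=6
After char 9 ('R'=17): chars_in_quartet=2 acc=0xD1 bytes_emitted=6
After char 10 ('w'=48): chars_in_quartet=3 acc=0x3470 bytes_emitted=6
Padding '=': partial quartet acc=0x3470 -> emit 0D 1C; bytes_emitted=8

Answer: B8 51 62 DF E0 21 0D 1C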